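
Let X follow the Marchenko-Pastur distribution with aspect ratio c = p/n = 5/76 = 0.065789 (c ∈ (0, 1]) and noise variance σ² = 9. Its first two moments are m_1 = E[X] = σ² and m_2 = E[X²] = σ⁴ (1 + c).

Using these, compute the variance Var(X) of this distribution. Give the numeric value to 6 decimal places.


m_1 = E[X] = σ² = 9, so m_1² = 81.
m_2 = E[X²] = σ⁴ (1 + c) = 81 · (1 + 0.065789) = 81 · 1.065789 = 86.328947.
(Note m_2 − m_1² simplifies to c · σ⁴ = 0.065789 · 81.)

Var(X) = m_2 − m_1² = 86.328947 − 81 = 5.328947.


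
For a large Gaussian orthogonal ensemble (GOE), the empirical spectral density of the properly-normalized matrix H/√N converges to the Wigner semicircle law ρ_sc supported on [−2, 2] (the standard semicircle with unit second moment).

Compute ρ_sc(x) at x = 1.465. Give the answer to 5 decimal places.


ρ_sc(x) = (1/(2π)) √(4 − x²). With x = 1.465:
  4 − x² = 4 − (1.465)² = 4 − 2.146225 = 1.853775.
  √(4 − x²) = 1.361534.
  1/(2π) = 0.159155.
  ρ_sc(1.465) = 0.159155 · 1.361534 = 0.216695.

Rounded to 5 decimal places: ρ_sc(1.465) ≈ 0.21669.


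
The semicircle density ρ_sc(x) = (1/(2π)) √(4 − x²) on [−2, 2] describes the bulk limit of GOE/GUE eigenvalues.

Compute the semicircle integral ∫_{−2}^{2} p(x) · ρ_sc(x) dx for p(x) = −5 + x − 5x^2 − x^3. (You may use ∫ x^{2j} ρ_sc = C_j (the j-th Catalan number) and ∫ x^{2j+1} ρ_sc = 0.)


Write p(x) = Σ a_i x^i, split into monomials and integrate each against ρ_sc separately.
Using ∫ x^{2j} ρ_sc = C_j = (1/(j+1)) C(2j, j) (Catalan numbers) and ∫ x^{2j+1} ρ_sc = 0 (odd monomials vanish by symmetry):
  i = 0 (even): a_0 · C_{0} = -5 · 1 = -5
  i = 1 (odd): ∫ x^1 ρ_sc = 0 (vanishes)
  i = 2 (even): a_2 · C_{1} = -5 · 1 = -5
  i = 3 (odd): ∫ x^3 ρ_sc = 0 (vanishes)

Summing the contributions: ∫_{−2}^{2} p(x) ρ_sc(x) dx = (-5) + (-5) = -10.


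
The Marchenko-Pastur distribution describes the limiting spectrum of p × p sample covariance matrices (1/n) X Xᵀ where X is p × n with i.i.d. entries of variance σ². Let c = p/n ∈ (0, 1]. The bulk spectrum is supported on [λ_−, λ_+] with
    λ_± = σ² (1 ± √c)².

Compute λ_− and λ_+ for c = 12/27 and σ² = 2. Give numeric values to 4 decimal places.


c = 12/27 = 0.444444; √c = 0.666667.
λ_− = σ² (1 − √c)² = 2 · (1 − 0.666667)² = 2 · (0.333333)² = 0.222222.
λ_+ = σ² (1 + √c)² = 2 · (1 + 0.666667)² = 2 · (1.666667)² = 5.555556.

Rounded to 4 decimal places: λ_− ≈ 0.2222, λ_+ ≈ 5.5556.


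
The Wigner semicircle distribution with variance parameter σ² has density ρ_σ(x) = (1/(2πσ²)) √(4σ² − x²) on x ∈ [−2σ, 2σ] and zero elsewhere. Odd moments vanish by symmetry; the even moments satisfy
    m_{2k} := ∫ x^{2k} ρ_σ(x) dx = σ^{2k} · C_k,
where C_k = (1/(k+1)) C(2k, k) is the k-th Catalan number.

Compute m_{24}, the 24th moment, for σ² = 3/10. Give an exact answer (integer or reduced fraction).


By the scaled semicircle moment identity, m_{2k} = σ^{2k} · C_k with k = 12.
C_12 = (1/(k+1)) · C(2k, k) = (1/13) · C(24, 12) = (1/13) · 2704156 = 208012.
σ^{2k} = (σ²)^k = (3/10)^12 = 531441/1000000000000.

Therefore m_{24} = σ^{24} · C_12 = (531441/1000000000000) · 208012 = 27636526323/250000000000.


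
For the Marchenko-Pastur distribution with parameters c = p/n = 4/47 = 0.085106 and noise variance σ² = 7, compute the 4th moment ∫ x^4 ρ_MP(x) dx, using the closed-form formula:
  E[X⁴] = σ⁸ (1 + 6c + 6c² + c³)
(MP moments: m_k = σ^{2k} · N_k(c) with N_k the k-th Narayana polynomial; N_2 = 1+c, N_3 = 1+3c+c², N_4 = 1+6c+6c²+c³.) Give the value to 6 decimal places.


E[X⁴] = σ⁸ (1 + 6c + 6c² + c³) (fourth MP moment). With σ² = 7 (so σ⁸ = 2401) and c = 4/47 = 0.085106: E[X⁴] = 2401 · (1 + 6·0.085106 + 6·(0.085106)² + (0.085106)³) = 2401 · 1.554713.

So E[X^4] = 3732.866658.


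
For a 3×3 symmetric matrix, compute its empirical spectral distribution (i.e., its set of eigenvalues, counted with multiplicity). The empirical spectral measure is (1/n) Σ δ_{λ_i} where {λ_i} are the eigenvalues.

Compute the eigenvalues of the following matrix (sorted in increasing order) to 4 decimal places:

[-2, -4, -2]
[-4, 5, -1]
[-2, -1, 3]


Since M is real symmetric, all three eigenvalues are real; they are the roots of det(λI − M) = λ³ − (tr M) λ² + s λ − det M, where s is the sum of the principal 2×2 minors.
tr M = -2 + 5 + 3 = 6.
s = ((-2)·5 − (-4)²) + ((-2)·3 − (-2)²) + (5·3 − (-1)²) = -26 + (-10) + 14 = -22.
det M (expand along row 1) = (-2)·14 − (-4)·(-14) + (-2)·14 = -112.
Characteristic polynomial: λ³ − 6λ² − 22λ + 112 = 0.
Substitute λ = y + (tr M)/3 = y + 2.000000 to remove the quadratic term: y³ + p·y + q = 0 with p = s − (tr M)²/3 = -34.000000 and q = −2(tr M)³/27 + (tr M)·s/3 − det M = 52.000000.
Three real roots ⇒ use the trigonometric (Viète) form: r = 2√(−p/3) = 6.733003, φ = arccos(3q/(p·r)) = arccos(-0.681454) = 2.320545 rad.
y_k = r·cos(φ/3 − 2πk/3) for k = 0, 1, 2 gives y = 4.817191, 1.665224, -6.482415.
λ_k = y_k + 2.000000 gives λ = 6.8172, 3.6652, -4.4824 (check: the sum is 6.0000 = tr M).

Eigenvalues sorted in increasing order: [-4.4824, 3.6652, 6.8172].


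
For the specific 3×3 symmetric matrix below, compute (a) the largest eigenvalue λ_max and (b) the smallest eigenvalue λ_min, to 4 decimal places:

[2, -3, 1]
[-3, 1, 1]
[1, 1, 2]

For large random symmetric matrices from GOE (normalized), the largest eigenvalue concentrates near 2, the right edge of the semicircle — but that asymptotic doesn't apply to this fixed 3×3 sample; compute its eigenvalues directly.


Since M is real symmetric, all three eigenvalues are real; they are the roots of det(λI − M) = λ³ − (tr M) λ² + s λ − det M, where s is the sum of the principal 2×2 minors.
tr M = 2 + 1 + 2 = 5.
s = (2·1 − (-3)²) + (2·2 − 1²) + (1·2 − 1²) = -7 + 3 + 1 = -3.
det M (expand along row 1) = 2·1 − (-3)·(-7) + 1·(-4) = -23.
Characteristic polynomial: λ³ − 5λ² − 3λ + 23 = 0.
Substitute λ = y + (tr M)/3 = y + 1.666667 to remove the quadratic term: y³ + p·y + q = 0 with p = s − (tr M)²/3 = -11.333333 and q = −2(tr M)³/27 + (tr M)·s/3 − det M = 8.740741.
Three real roots ⇒ use the trigonometric (Viète) form: r = 2√(−p/3) = 3.887301, φ = arccos(3q/(p·r)) = arccos(-0.595201) = 2.208312 rad.
y_k = r·cos(φ/3 − 2πk/3) for k = 0, 1, 2 gives y = 2.880840, 0.819869, -3.700709.
λ_k = y_k + 1.666667 gives λ = 4.5475, 2.4865, -2.0340 (check: the sum is 5.0000 = tr M).

Hence λ_max = 4.5475 and λ_min = -2.0340.


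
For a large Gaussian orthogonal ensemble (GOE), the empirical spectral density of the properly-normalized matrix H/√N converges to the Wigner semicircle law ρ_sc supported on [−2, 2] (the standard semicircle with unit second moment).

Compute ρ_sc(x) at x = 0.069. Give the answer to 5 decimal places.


ρ_sc(x) = (1/(2π)) √(4 − x²). With x = 0.069:
  4 − x² = 4 − (0.069)² = 4 − 0.004761 = 3.995239.
  √(4 − x²) = 1.998809.
  1/(2π) = 0.159155.
  ρ_sc(0.069) = 0.159155 · 1.998809 = 0.318120.

Rounded to 5 decimal places: ρ_sc(0.069) ≈ 0.31812.


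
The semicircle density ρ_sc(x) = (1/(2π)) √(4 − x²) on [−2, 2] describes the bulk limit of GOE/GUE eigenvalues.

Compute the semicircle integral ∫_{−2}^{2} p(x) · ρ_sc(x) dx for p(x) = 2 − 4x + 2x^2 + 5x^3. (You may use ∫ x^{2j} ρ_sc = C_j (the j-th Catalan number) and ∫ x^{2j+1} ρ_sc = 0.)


Write p(x) = Σ a_i x^i, split into monomials and integrate each against ρ_sc separately.
Using ∫ x^{2j} ρ_sc = C_j = (1/(j+1)) C(2j, j) (Catalan numbers) and ∫ x^{2j+1} ρ_sc = 0 (odd monomials vanish by symmetry):
  i = 0 (even): a_0 · C_{0} = 2 · 1 = 2
  i = 1 (odd): ∫ x^1 ρ_sc = 0 (vanishes)
  i = 2 (even): a_2 · C_{1} = 2 · 1 = 2
  i = 3 (odd): ∫ x^3 ρ_sc = 0 (vanishes)

Summing the contributions: ∫_{−2}^{2} p(x) ρ_sc(x) dx = 2 + 2 = 4.


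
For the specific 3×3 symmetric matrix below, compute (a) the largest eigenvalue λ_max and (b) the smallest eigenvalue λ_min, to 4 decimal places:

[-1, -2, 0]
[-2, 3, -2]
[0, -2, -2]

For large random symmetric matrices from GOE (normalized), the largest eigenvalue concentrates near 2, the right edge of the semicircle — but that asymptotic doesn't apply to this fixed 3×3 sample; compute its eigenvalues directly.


Since M is real symmetric, all three eigenvalues are real; they are the roots of det(λI − M) = λ³ − (tr M) λ² + s λ − det M, where s is the sum of the principal 2×2 minors.
tr M = -1 + 3 + (-2) = 0.
s = ((-1)·3 − (-2)²) + ((-1)·(-2) − 0²) + (3·(-2) − (-2)²) = -7 + 2 + (-10) = -15.
det M (expand along row 1) = (-1)·(-10) − (-2)·4 + 0·4 = 18.
Characteristic polynomial: λ³ − 15λ − 18 = 0.
Substitute λ = y + (tr M)/3 = y + 0.000000 to remove the quadratic term: y³ + p·y + q = 0 with p = s − (tr M)²/3 = -15.000000 and q = −2(tr M)³/27 + (tr M)·s/3 − det M = -18.000000.
Three real roots ⇒ use the trigonometric (Viète) form: r = 2√(−p/3) = 4.472136, φ = arccos(3q/(p·r)) = arccos(0.804984) = 0.635147 rad.
y_k = r·cos(φ/3 − 2πk/3) for k = 0, 1, 2 gives y = 4.372281, -1.372281, -3.000000.
λ_k = y_k + 0.000000 gives λ = 4.3723, -1.3723, -3.0000 (check: the sum is 0.0000 = tr M).

Hence λ_max = 4.3723 and λ_min = -3.0000.


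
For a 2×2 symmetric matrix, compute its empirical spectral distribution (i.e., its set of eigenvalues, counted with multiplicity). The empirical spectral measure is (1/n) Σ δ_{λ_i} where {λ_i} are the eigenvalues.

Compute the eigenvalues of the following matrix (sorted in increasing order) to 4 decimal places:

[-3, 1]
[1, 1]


Since M is real symmetric, both eigenvalues are real; they are the roots of det(λI − M) = λ² − (tr M) λ + det M.
tr M = -3 + 1 = -2.
det M = (-3)·1 − 1² = -3 − 1 = -4.
Characteristic polynomial: λ² + 2λ − 4 = 0.
Discriminant Δ = (tr M)² − 4·det M = 4 − (-16) = 20; √Δ = 4.472136.
λ = (tr M ± √Δ)/2 = (-2 ± 4.472136)/2, giving (tr M − √Δ)/2 = -3.2361 and (tr M + √Δ)/2 = 1.2361.

Eigenvalues sorted in increasing order: [-3.2361, 1.2361].


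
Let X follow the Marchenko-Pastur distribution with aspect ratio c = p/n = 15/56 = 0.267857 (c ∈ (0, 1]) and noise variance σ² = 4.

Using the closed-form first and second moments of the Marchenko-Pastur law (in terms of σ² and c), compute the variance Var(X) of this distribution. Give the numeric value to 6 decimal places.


Recall the MP moments m_1 = E[X] = σ² and m_2 = E[X²] = σ⁴ (1 + c).
m_1 = E[X] = σ² = 4, so m_1² = 16.
m_2 = E[X²] = σ⁴ (1 + c) = 16 · (1 + 0.267857) = 16 · 1.267857 = 20.285714.
(Note m_2 − m_1² simplifies to c · σ⁴ = 0.267857 · 16.)

Var(X) = m_2 − m_1² = 20.285714 − 16 = 4.285714.


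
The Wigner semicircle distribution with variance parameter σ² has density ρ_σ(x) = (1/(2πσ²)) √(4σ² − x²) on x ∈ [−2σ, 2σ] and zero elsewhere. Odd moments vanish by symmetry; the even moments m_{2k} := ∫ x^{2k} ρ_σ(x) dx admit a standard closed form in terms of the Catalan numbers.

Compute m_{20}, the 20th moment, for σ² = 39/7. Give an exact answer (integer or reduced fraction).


By the scaled semicircle moment identity, m_{2k} = σ^{2k} · C_k with k = 10.
C_10 = (1/(k+1)) · C(2k, k) = (1/11) · C(20, 10) = (1/11) · 184756 = 16796.
σ^{2k} = (σ²)^k = (39/7)^10 = 8140406085191601/282475249.

Therefore m_{20} = σ^{20} · C_10 = (8140406085191601/282475249) · 16796 = 136726260606878130396/282475249.


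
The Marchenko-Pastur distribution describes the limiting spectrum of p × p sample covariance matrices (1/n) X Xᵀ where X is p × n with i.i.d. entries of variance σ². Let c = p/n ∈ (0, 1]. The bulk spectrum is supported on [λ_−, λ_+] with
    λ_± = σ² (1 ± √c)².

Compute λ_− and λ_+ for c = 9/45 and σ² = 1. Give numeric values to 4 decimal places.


c = 9/45 = 0.200000; √c = 0.447214.
λ_− = σ² (1 − √c)² = 1 · (1 − 0.447214)² = 1 · (0.552786)² = 0.305573.
λ_+ = σ² (1 + √c)² = 1 · (1 + 0.447214)² = 1 · (1.447214)² = 2.094427.

Rounded to 4 decimal places: λ_− ≈ 0.3056, λ_+ ≈ 2.0944.


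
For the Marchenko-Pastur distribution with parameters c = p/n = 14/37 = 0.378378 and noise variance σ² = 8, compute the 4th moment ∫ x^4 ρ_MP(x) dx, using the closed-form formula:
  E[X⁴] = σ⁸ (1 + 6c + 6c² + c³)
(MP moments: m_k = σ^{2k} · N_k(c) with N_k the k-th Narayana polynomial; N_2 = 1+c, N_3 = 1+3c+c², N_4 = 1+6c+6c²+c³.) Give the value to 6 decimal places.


E[X⁴] = σ⁸ (1 + 6c + 6c² + c³) (fourth MP moment). With σ² = 8 (so σ⁸ = 4096) and c = 14/37 = 0.378378: E[X⁴] = 4096 · (1 + 6·0.378378 + 6·(0.378378)² + (0.378378)³) = 4096 · 4.183464.

So E[X^4] = 17135.468383.


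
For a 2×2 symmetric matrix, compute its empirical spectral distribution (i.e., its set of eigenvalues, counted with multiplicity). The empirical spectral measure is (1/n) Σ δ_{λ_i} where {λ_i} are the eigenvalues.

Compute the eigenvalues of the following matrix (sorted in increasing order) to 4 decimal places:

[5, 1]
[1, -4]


Since M is real symmetric, both eigenvalues are real; they are the roots of det(λI − M) = λ² − (tr M) λ + det M.
tr M = 5 + (-4) = 1.
det M = 5·(-4) − 1² = -20 − 1 = -21.
Characteristic polynomial: λ² − λ − 21 = 0.
Discriminant Δ = (tr M)² − 4·det M = 1 − (-84) = 85; √Δ = 9.219544.
λ = (tr M ± √Δ)/2 = (1 ± 9.219544)/2, giving (tr M − √Δ)/2 = -4.1098 and (tr M + √Δ)/2 = 5.1098.

Eigenvalues sorted in increasing order: [-4.1098, 5.1098].


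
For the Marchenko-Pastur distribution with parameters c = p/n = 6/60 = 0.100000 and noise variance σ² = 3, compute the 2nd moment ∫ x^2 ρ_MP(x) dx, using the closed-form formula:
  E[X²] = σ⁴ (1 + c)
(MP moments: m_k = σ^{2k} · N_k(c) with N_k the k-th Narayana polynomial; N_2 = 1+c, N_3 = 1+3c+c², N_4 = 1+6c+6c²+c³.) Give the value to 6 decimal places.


E[X²] = σ⁴ (1 + c) (second MP moment). With σ² = 3 (so σ⁴ = 9) and c = 6/60 = 0.100000: E[X²] = 9 · (1 + 0.100000) = 9 · 1.100000.

So E[X^2] = 9.900000.


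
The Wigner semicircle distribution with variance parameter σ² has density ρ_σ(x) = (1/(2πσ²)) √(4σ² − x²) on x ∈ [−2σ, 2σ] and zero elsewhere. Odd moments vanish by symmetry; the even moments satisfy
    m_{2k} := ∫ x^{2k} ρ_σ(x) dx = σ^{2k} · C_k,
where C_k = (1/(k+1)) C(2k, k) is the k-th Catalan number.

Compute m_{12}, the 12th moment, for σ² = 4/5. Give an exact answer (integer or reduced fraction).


By the scaled semicircle moment identity, m_{2k} = σ^{2k} · C_k with k = 6.
C_6 = (1/(k+1)) · C(2k, k) = (1/7) · C(12, 6) = (1/7) · 924 = 132.
σ^{2k} = (σ²)^k = (4/5)^6 = 4096/15625.

Therefore m_{12} = σ^{12} · C_6 = (4096/15625) · 132 = 540672/15625.


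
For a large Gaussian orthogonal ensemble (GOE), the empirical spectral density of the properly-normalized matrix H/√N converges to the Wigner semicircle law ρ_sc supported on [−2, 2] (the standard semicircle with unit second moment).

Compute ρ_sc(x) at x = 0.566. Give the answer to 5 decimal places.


ρ_sc(x) = (1/(2π)) √(4 − x²). With x = 0.566:
  4 − x² = 4 − (0.566)² = 4 − 0.320356 = 3.679644.
  √(4 − x²) = 1.918240.
  1/(2π) = 0.159155.
  ρ_sc(0.566) = 0.159155 · 1.918240 = 0.305297.

Rounded to 5 decimal places: ρ_sc(0.566) ≈ 0.30530.


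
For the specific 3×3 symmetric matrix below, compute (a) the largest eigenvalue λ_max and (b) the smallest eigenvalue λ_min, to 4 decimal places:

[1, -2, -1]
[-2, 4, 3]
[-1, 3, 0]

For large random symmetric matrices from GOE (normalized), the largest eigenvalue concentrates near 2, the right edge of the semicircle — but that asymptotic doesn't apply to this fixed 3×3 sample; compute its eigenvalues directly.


Since M is real symmetric, all three eigenvalues are real; they are the roots of det(λI − M) = λ³ − (tr M) λ² + s λ − det M, where s is the sum of the principal 2×2 minors.
tr M = 1 + 4 + 0 = 5.
s = (1·4 − (-2)²) + (1·0 − (-1)²) + (4·0 − 3²) = 0 + (-1) + (-9) = -10.
det M (expand along row 1) = 1·(-9) − (-2)·3 + (-1)·(-2) = -1.
Characteristic polynomial: λ³ − 5λ² − 10λ + 1 = 0.
Substitute λ = y + (tr M)/3 = y + 1.666667 to remove the quadratic term: y³ + p·y + q = 0 with p = s − (tr M)²/3 = -18.333333 and q = −2(tr M)³/27 + (tr M)·s/3 − det M = -24.925926.
Three real roots ⇒ use the trigonometric (Viète) form: r = 2√(−p/3) = 4.944132, φ = arccos(3q/(p·r)) = arccos(0.824975) = 0.600638 rad.
y_k = r·cos(φ/3 − 2πk/3) for k = 0, 1, 2 gives y = 4.845370, -1.571142, -3.274228.
λ_k = y_k + 1.666667 gives λ = 6.5120, 0.0955, -1.6076 (check: the sum is 5.0000 = tr M).

Hence λ_max = 6.5120 and λ_min = -1.6076.


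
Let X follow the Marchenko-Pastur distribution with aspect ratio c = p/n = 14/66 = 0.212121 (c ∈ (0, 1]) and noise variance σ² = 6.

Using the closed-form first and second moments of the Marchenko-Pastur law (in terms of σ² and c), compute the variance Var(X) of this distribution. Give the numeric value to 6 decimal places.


Recall the MP moments m_1 = E[X] = σ² and m_2 = E[X²] = σ⁴ (1 + c).
m_1 = E[X] = σ² = 6, so m_1² = 36.
m_2 = E[X²] = σ⁴ (1 + c) = 36 · (1 + 0.212121) = 36 · 1.212121 = 43.636364.
(Note m_2 − m_1² simplifies to c · σ⁴ = 0.212121 · 36.)

Var(X) = m_2 − m_1² = 43.636364 − 36 = 7.636364.


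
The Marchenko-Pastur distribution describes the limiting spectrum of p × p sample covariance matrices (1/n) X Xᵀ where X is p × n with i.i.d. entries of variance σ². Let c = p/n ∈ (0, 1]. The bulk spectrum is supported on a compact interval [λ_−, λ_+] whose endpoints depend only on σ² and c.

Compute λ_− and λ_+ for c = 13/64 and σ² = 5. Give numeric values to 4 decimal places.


c = 13/64 = 0.203125; √c = 0.450694.
λ_− = σ² (1 − √c)² = 5 · (1 − 0.450694)² = 5 · (0.549306)² = 1.508686.
λ_+ = σ² (1 + √c)² = 5 · (1 + 0.450694)² = 5 · (1.450694)² = 10.522564.

Rounded to 4 decimal places: λ_− ≈ 1.5087, λ_+ ≈ 10.5226.


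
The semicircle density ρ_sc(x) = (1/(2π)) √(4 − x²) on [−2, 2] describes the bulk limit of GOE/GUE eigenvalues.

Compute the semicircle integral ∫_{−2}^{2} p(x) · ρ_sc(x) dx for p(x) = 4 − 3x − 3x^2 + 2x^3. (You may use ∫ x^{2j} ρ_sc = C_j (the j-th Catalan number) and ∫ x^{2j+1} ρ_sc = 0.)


Write p(x) = Σ a_i x^i, split into monomials and integrate each against ρ_sc separately.
Using ∫ x^{2j} ρ_sc = C_j = (1/(j+1)) C(2j, j) (Catalan numbers) and ∫ x^{2j+1} ρ_sc = 0 (odd monomials vanish by symmetry):
  i = 0 (even): a_0 · C_{0} = 4 · 1 = 4
  i = 1 (odd): ∫ x^1 ρ_sc = 0 (vanishes)
  i = 2 (even): a_2 · C_{1} = -3 · 1 = -3
  i = 3 (odd): ∫ x^3 ρ_sc = 0 (vanishes)

Summing the contributions: ∫_{−2}^{2} p(x) ρ_sc(x) dx = 4 + (-3) = 1.


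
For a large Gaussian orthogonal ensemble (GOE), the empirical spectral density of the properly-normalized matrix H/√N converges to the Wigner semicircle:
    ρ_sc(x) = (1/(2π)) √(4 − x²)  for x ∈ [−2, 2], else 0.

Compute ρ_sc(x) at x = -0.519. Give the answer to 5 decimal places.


ρ_sc(x) = (1/(2π)) √(4 − x²). With x = -0.519:
  4 − x² = 4 − (-0.519)² = 4 − 0.269361 = 3.730639.
  √(4 − x²) = 1.931486.
  1/(2π) = 0.159155.
  ρ_sc(-0.519) = 0.159155 · 1.931486 = 0.307406.

Rounded to 5 decimal places: ρ_sc(-0.519) ≈ 0.30741.


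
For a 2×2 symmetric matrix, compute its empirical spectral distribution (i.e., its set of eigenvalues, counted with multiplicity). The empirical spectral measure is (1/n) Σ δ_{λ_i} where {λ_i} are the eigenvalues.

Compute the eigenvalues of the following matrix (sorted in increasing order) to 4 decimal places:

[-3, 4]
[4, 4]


Since M is real symmetric, both eigenvalues are real; they are the roots of det(λI − M) = λ² − (tr M) λ + det M.
tr M = -3 + 4 = 1.
det M = (-3)·4 − 4² = -12 − 16 = -28.
Characteristic polynomial: λ² − λ − 28 = 0.
Discriminant Δ = (tr M)² − 4·det M = 1 − (-112) = 113; √Δ = 10.630146.
λ = (tr M ± √Δ)/2 = (1 ± 10.630146)/2, giving (tr M − √Δ)/2 = -4.8151 and (tr M + √Δ)/2 = 5.8151.

Eigenvalues sorted in increasing order: [-4.8151, 5.8151].


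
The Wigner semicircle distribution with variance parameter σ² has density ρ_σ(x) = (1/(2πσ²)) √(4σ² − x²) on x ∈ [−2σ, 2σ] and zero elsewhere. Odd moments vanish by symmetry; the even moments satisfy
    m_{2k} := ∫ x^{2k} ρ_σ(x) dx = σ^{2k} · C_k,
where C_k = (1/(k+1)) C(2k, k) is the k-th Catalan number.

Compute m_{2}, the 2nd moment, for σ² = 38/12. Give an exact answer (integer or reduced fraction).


By the scaled semicircle moment identity, m_{2k} = σ^{2k} · C_k with k = 1.
C_1 = (1/(k+1)) · C(2k, k) = (1/2) · C(2, 1) = (1/2) · 2 = 1.
σ^{2k} = (σ²)^k = (38/12)^1 = 19/6.

Therefore m_{2} = σ^{2} · C_1 = (19/6) · 1 = 19/6.


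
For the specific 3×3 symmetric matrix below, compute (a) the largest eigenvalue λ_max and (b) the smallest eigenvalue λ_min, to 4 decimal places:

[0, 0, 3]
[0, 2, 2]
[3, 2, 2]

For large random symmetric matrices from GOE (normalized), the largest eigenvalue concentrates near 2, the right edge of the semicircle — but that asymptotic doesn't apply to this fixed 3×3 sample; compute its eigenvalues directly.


Since M is real symmetric, all three eigenvalues are real; they are the roots of det(λI − M) = λ³ − (tr M) λ² + s λ − det M, where s is the sum of the principal 2×2 minors.
tr M = 0 + 2 + 2 = 4.
s = (0·2 − 0²) + (0·2 − 3²) + (2·2 − 2²) = 0 + (-9) + 0 = -9.
det M (expand along row 1) = 0·0 − 0·(-6) + 3·(-6) = -18.
Characteristic polynomial: λ³ − 4λ² − 9λ + 18 = 0.
Substitute λ = y + (tr M)/3 = y + 1.333333 to remove the quadratic term: y³ + p·y + q = 0 with p = s − (tr M)²/3 = -14.333333 and q = −2(tr M)³/27 + (tr M)·s/3 − det M = 1.259259.
Three real roots ⇒ use the trigonometric (Viète) form: r = 2√(−p/3) = 4.371626, φ = arccos(3q/(p·r)) = arccos(-0.060290) = 1.631123 rad.
y_k = r·cos(φ/3 − 2πk/3) for k = 0, 1, 2 gives y = 3.741222, 0.087903, -3.829125.
λ_k = y_k + 1.333333 gives λ = 5.0746, 1.4212, -2.4958 (check: the sum is 4.0000 = tr M).

Hence λ_max = 5.0746 and λ_min = -2.4958.


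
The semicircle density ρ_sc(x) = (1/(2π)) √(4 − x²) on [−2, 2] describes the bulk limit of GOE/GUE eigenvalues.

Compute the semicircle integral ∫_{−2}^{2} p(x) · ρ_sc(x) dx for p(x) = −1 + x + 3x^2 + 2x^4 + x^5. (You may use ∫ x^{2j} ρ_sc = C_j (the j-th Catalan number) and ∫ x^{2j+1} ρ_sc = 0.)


Write p(x) = Σ a_i x^i, split into monomials and integrate each against ρ_sc separately.
Using ∫ x^{2j} ρ_sc = C_j = (1/(j+1)) C(2j, j) (Catalan numbers) and ∫ x^{2j+1} ρ_sc = 0 (odd monomials vanish by symmetry):
  i = 0 (even): a_0 · C_{0} = -1 · 1 = -1
  i = 1 (odd): ∫ x^1 ρ_sc = 0 (vanishes)
  i = 2 (even): a_2 · C_{1} = 3 · 1 = 3
  i = 4 (even): a_4 · C_{2} = 2 · 2 = 4
  i = 5 (odd): ∫ x^5 ρ_sc = 0 (vanishes)

Summing the contributions: ∫_{−2}^{2} p(x) ρ_sc(x) dx = (-1) + 3 + 4 = 6.


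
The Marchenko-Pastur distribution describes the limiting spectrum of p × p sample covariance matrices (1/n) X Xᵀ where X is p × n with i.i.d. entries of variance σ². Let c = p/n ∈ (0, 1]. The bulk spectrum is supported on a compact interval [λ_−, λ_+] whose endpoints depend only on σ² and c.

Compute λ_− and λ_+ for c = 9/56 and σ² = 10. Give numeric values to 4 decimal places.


c = 9/56 = 0.160714; √c = 0.400892.
λ_− = σ² (1 − √c)² = 10 · (1 − 0.400892)² = 10 · (0.599108)² = 3.589306.
λ_+ = σ² (1 + √c)² = 10 · (1 + 0.400892)² = 10 · (1.400892)² = 19.624980.

Rounded to 4 decimal places: λ_− ≈ 3.5893, λ_+ ≈ 19.6250.


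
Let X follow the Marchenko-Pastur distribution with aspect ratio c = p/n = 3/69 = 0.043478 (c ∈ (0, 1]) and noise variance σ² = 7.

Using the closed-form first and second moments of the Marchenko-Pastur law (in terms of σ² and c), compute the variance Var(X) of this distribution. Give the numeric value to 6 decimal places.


Recall the MP moments m_1 = E[X] = σ² and m_2 = E[X²] = σ⁴ (1 + c).
m_1 = E[X] = σ² = 7, so m_1² = 49.
m_2 = E[X²] = σ⁴ (1 + c) = 49 · (1 + 0.043478) = 49 · 1.043478 = 51.130435.
(Note m_2 − m_1² simplifies to c · σ⁴ = 0.043478 · 49.)

Var(X) = m_2 − m_1² = 51.130435 − 49 = 2.130435.


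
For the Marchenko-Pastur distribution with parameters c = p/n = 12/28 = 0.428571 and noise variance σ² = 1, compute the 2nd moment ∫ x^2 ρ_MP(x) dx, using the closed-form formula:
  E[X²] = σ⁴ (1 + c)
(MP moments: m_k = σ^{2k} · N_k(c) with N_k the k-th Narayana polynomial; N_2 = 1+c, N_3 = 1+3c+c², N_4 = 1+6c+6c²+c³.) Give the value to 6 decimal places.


E[X²] = σ⁴ (1 + c) (second MP moment). With σ² = 1 (so σ⁴ = 1) and c = 12/28 = 0.428571: E[X²] = 1 · (1 + 0.428571) = 1 · 1.428571.

So E[X^2] = 1.428571.


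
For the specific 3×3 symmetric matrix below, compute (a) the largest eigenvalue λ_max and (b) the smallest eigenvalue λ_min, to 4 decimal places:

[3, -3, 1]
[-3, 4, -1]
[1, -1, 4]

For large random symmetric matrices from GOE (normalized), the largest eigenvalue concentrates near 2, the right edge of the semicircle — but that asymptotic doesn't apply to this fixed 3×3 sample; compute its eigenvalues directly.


Since M is real symmetric, all three eigenvalues are real; they are the roots of det(λI − M) = λ³ − (tr M) λ² + s λ − det M, where s is the sum of the principal 2×2 minors.
tr M = 3 + 4 + 4 = 11.
s = (3·4 − (-3)²) + (3·4 − 1²) + (4·4 − (-1)²) = 3 + 11 + 15 = 29.
det M (expand along row 1) = 3·15 − (-3)·(-11) + 1·(-1) = 11.
Characteristic polynomial: λ³ − 11λ² + 29λ − 11 = 0.
Substitute λ = y + (tr M)/3 = y + 3.666667 to remove the quadratic term: y³ + p·y + q = 0 with p = s − (tr M)²/3 = -11.333333 and q = −2(tr M)³/27 + (tr M)·s/3 − det M = -3.259259.
Three real roots ⇒ use the trigonometric (Viète) form: r = 2√(−p/3) = 3.887301, φ = arccos(3q/(p·r)) = arccos(0.221939) = 1.346993 rad.
y_k = r·cos(φ/3 − 2πk/3) for k = 0, 1, 2 gives y = 3.502002, -0.289728, -3.212274.
λ_k = y_k + 3.666667 gives λ = 7.1687, 3.3769, 0.4544 (check: the sum is 11.0000 = tr M).

Hence λ_max = 7.1687 and λ_min = 0.4544.


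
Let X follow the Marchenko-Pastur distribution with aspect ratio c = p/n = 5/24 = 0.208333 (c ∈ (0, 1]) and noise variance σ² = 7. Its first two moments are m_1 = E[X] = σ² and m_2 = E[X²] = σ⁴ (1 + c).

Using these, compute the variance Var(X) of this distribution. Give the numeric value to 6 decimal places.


m_1 = E[X] = σ² = 7, so m_1² = 49.
m_2 = E[X²] = σ⁴ (1 + c) = 49 · (1 + 0.208333) = 49 · 1.208333 = 59.208333.
(Note m_2 − m_1² simplifies to c · σ⁴ = 0.208333 · 49.)

Var(X) = m_2 − m_1² = 59.208333 − 49 = 10.208333.


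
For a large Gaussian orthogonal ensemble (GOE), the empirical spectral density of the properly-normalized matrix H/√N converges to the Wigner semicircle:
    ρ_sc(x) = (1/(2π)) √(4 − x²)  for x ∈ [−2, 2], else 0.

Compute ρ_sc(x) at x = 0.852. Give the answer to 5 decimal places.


ρ_sc(x) = (1/(2π)) √(4 − x²). With x = 0.852:
  4 − x² = 4 − (0.852)² = 4 − 0.725904 = 3.274096.
  √(4 − x²) = 1.809446.
  1/(2π) = 0.159155.
  ρ_sc(0.852) = 0.159155 · 1.809446 = 0.287982.

Rounded to 5 decimal places: ρ_sc(0.852) ≈ 0.28798.


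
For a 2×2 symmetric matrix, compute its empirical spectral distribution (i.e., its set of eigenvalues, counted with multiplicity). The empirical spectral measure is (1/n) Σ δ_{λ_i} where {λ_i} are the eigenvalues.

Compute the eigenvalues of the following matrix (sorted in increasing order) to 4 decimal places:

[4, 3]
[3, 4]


Since M is real symmetric, both eigenvalues are real; they are the roots of det(λI − M) = λ² − (tr M) λ + det M.
tr M = 4 + 4 = 8.
det M = 4·4 − 3² = 16 − 9 = 7.
Characteristic polynomial: λ² − 8λ + 7 = 0.
Discriminant Δ = (tr M)² − 4·det M = 64 − 28 = 36; √Δ = 6.000000.
λ = (tr M ± √Δ)/2 = (8 ± 6.000000)/2, giving (tr M − √Δ)/2 = 1.0000 and (tr M + √Δ)/2 = 7.0000.

Eigenvalues sorted in increasing order: [1.0000, 7.0000].


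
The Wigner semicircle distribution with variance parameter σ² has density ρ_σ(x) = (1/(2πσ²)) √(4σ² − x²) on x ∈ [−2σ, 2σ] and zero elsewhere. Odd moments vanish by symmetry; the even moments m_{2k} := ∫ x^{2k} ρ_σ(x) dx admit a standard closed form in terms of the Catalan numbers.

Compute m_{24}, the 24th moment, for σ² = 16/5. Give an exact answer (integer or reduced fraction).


By the scaled semicircle moment identity, m_{2k} = σ^{2k} · C_k with k = 12.
C_12 = (1/(k+1)) · C(2k, k) = (1/13) · C(24, 12) = (1/13) · 2704156 = 208012.
σ^{2k} = (σ²)^k = (16/5)^12 = 281474976710656/244140625.

Therefore m_{24} = σ^{24} · C_12 = (281474976710656/244140625) · 208012 = 58550172855536975872/244140625.


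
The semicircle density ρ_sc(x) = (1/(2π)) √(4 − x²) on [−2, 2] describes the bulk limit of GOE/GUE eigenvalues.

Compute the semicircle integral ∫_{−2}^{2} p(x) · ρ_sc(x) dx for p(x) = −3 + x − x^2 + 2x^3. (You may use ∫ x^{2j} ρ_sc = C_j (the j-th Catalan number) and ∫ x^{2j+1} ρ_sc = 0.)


Write p(x) = Σ a_i x^i, split into monomials and integrate each against ρ_sc separately.
Using ∫ x^{2j} ρ_sc = C_j = (1/(j+1)) C(2j, j) (Catalan numbers) and ∫ x^{2j+1} ρ_sc = 0 (odd monomials vanish by symmetry):
  i = 0 (even): a_0 · C_{0} = -3 · 1 = -3
  i = 1 (odd): ∫ x^1 ρ_sc = 0 (vanishes)
  i = 2 (even): a_2 · C_{1} = -1 · 1 = -1
  i = 3 (odd): ∫ x^3 ρ_sc = 0 (vanishes)

Summing the contributions: ∫_{−2}^{2} p(x) ρ_sc(x) dx = (-3) + (-1) = -4.


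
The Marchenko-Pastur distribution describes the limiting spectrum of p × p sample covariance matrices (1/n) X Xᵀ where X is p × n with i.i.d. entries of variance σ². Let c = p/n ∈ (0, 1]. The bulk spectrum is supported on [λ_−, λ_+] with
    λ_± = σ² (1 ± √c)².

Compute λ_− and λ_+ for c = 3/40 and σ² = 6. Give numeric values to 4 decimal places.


c = 3/40 = 0.075000; √c = 0.273861.
λ_− = σ² (1 − √c)² = 6 · (1 − 0.273861)² = 6 · (0.726139)² = 3.163665.
λ_+ = σ² (1 + √c)² = 6 · (1 + 0.273861)² = 6 · (1.273861)² = 9.736335.

Rounded to 4 decimal places: λ_− ≈ 3.1637, λ_+ ≈ 9.7363.


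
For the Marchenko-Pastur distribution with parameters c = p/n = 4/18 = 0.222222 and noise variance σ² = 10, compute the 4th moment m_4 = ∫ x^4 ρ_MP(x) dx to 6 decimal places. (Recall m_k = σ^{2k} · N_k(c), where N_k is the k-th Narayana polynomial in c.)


E[X⁴] = σ⁸ (1 + 6c + 6c² + c³) (fourth MP moment). With σ² = 10 (so σ⁸ = 10000) and c = 4/18 = 0.222222: E[X⁴] = 10000 · (1 + 6·0.222222 + 6·(0.222222)² + (0.222222)³) = 10000 · 2.640604.

So E[X^4] = 26406.035665.


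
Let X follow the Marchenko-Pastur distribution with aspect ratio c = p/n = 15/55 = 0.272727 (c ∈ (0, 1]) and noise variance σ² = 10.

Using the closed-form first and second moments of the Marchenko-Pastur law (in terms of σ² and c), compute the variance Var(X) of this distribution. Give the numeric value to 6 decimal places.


Recall the MP moments m_1 = E[X] = σ² and m_2 = E[X²] = σ⁴ (1 + c).
m_1 = E[X] = σ² = 10, so m_1² = 100.
m_2 = E[X²] = σ⁴ (1 + c) = 100 · (1 + 0.272727) = 100 · 1.272727 = 127.272727.
(Note m_2 − m_1² simplifies to c · σ⁴ = 0.272727 · 100.)

Var(X) = m_2 − m_1² = 127.272727 − 100 = 27.272727.


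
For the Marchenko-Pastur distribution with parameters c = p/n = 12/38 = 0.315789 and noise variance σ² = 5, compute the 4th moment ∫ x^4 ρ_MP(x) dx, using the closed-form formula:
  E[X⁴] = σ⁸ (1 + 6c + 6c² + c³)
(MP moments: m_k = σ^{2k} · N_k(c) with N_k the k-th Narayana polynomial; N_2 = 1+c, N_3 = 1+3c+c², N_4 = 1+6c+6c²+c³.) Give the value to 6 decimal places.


E[X⁴] = σ⁸ (1 + 6c + 6c² + c³) (fourth MP moment). With σ² = 5 (so σ⁸ = 625) and c = 12/38 = 0.315789: E[X⁴] = 625 · (1 + 6·0.315789 + 6·(0.315789)² + (0.315789)³) = 625 · 3.524566.

So E[X^4] = 2202.853915.


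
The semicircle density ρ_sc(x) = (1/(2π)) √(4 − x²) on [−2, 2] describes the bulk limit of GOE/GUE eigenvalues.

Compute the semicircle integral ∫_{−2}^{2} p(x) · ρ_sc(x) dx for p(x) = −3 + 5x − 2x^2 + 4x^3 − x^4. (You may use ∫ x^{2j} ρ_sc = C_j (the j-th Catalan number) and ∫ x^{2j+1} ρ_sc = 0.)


Write p(x) = Σ a_i x^i, split into monomials and integrate each against ρ_sc separately.
Using ∫ x^{2j} ρ_sc = C_j = (1/(j+1)) C(2j, j) (Catalan numbers) and ∫ x^{2j+1} ρ_sc = 0 (odd monomials vanish by symmetry):
  i = 0 (even): a_0 · C_{0} = -3 · 1 = -3
  i = 1 (odd): ∫ x^1 ρ_sc = 0 (vanishes)
  i = 2 (even): a_2 · C_{1} = -2 · 1 = -2
  i = 3 (odd): ∫ x^3 ρ_sc = 0 (vanishes)
  i = 4 (even): a_4 · C_{2} = -1 · 2 = -2

Summing the contributions: ∫_{−2}^{2} p(x) ρ_sc(x) dx = (-3) + (-2) + (-2) = -7.


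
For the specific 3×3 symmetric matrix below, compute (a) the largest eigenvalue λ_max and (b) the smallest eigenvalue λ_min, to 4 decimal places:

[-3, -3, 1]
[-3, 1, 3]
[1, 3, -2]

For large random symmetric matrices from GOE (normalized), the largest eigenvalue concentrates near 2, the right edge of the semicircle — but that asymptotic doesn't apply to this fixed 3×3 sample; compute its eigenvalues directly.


Since M is real symmetric, all three eigenvalues are real; they are the roots of det(λI − M) = λ³ − (tr M) λ² + s λ − det M, where s is the sum of the principal 2×2 minors.
tr M = -3 + 1 + (-2) = -4.
s = ((-3)·1 − (-3)²) + ((-3)·(-2) − 1²) + (1·(-2) − 3²) = -12 + 5 + (-11) = -18.
det M (expand along row 1) = (-3)·(-11) − (-3)·3 + 1·(-10) = 32.
Characteristic polynomial: λ³ + 4λ² − 18λ − 32 = 0.
Substitute λ = y + (tr M)/3 = y − 1.333333 to remove the quadratic term: y³ + p·y + q = 0 with p = s − (tr M)²/3 = -23.333333 and q = −2(tr M)³/27 + (tr M)·s/3 − det M = -3.259259.
Three real roots ⇒ use the trigonometric (Viète) form: r = 2√(−p/3) = 5.577734, φ = arccos(3q/(p·r)) = arccos(0.075129) = 1.495597 rad.
y_k = r·cos(φ/3 − 2πk/3) for k = 0, 1, 2 gives y = 4.898841, -0.139800, -4.759042.
λ_k = y_k − 1.333333 gives λ = 3.5655, -1.4731, -6.0924 (check: the sum is -4.0000 = tr M).

Hence λ_max = 3.5655 and λ_min = -6.0924.


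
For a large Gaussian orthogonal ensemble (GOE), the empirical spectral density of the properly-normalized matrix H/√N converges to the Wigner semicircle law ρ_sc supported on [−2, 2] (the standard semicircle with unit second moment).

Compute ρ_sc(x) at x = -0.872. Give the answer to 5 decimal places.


ρ_sc(x) = (1/(2π)) √(4 − x²). With x = -0.872:
  4 − x² = 4 − (-0.872)² = 4 − 0.760384 = 3.239616.
  √(4 − x²) = 1.799893.
  1/(2π) = 0.159155.
  ρ_sc(-0.872) = 0.159155 · 1.799893 = 0.286462.

Rounded to 5 decimal places: ρ_sc(-0.872) ≈ 0.28646.


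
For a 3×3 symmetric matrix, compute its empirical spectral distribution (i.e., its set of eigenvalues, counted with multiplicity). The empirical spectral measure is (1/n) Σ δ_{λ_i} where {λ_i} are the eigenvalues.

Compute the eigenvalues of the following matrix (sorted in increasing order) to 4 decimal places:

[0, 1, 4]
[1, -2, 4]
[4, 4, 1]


Since M is real symmetric, all three eigenvalues are real; they are the roots of det(λI − M) = λ³ − (tr M) λ² + s λ − det M, where s is the sum of the principal 2×2 minors.
tr M = 0 + (-2) + 1 = -1.
s = (0·(-2) − 1²) + (0·1 − 4²) + ((-2)·1 − 4²) = -1 + (-16) + (-18) = -35.
det M (expand along row 1) = 0·(-18) − 1·(-15) + 4·12 = 63.
Characteristic polynomial: λ³ + λ² − 35λ − 63 = 0.
Substitute λ = y + (tr M)/3 = y − 0.333333 to remove the quadratic term: y³ + p·y + q = 0 with p = s − (tr M)²/3 = -35.333333 and q = −2(tr M)³/27 + (tr M)·s/3 − det M = -51.259259.
Three real roots ⇒ use the trigonometric (Viète) form: r = 2√(−p/3) = 6.863753, φ = arccos(3q/(p·r)) = arccos(0.634085) = 0.883972 rad.
y_k = r·cos(φ/3 − 2πk/3) for k = 0, 1, 2 gives y = 6.567937, -1.557706, -5.010231.
λ_k = y_k − 0.333333 gives λ = 6.2346, -1.8910, -5.3436 (check: the sum is -1.0000 = tr M).

Eigenvalues sorted in increasing order: [-5.3436, -1.8910, 6.2346].


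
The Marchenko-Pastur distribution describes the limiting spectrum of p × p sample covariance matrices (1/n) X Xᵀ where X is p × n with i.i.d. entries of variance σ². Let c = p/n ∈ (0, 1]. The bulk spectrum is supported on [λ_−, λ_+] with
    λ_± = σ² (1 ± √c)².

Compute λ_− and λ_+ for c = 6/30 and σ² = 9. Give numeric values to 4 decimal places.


c = 6/30 = 0.200000; √c = 0.447214.
λ_− = σ² (1 − √c)² = 9 · (1 − 0.447214)² = 9 · (0.552786)² = 2.750155.
λ_+ = σ² (1 + √c)² = 9 · (1 + 0.447214)² = 9 · (1.447214)² = 18.849845.

Rounded to 4 decimal places: λ_− ≈ 2.7502, λ_+ ≈ 18.8498.


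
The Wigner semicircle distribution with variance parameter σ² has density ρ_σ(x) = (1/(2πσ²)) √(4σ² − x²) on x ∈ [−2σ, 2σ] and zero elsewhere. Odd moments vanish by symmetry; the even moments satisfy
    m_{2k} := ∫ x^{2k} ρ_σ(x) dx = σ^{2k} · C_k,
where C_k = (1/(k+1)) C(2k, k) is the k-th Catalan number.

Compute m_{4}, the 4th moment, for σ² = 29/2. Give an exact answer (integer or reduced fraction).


By the scaled semicircle moment identity, m_{2k} = σ^{2k} · C_k with k = 2.
C_2 = (1/(k+1)) · C(2k, k) = (1/3) · C(4, 2) = (1/3) · 6 = 2.
σ^{2k} = (σ²)^k = (29/2)^2 = 841/4.

Therefore m_{4} = σ^{4} · C_2 = (841/4) · 2 = 841/2.


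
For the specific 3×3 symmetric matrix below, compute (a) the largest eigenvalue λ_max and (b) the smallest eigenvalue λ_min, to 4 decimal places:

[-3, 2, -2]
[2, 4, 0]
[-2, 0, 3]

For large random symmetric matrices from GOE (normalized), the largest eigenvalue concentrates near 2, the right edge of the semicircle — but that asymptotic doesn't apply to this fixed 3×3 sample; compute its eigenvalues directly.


Since M is real symmetric, all three eigenvalues are real; they are the roots of det(λI − M) = λ³ − (tr M) λ² + s λ − det M, where s is the sum of the principal 2×2 minors.
tr M = -3 + 4 + 3 = 4.
s = ((-3)·4 − 2²) + ((-3)·3 − (-2)²) + (4·3 − 0²) = -16 + (-13) + 12 = -17.
det M (expand along row 1) = (-3)·12 − 2·6 + (-2)·8 = -64.
Characteristic polynomial: λ³ − 4λ² − 17λ + 64 = 0.
Substitute λ = y + (tr M)/3 = y + 1.333333 to remove the quadratic term: y³ + p·y + q = 0 with p = s − (tr M)²/3 = -22.333333 and q = −2(tr M)³/27 + (tr M)·s/3 − det M = 36.592593.
Three real roots ⇒ use the trigonometric (Viète) form: r = 2√(−p/3) = 5.456902, φ = arccos(3q/(p·r)) = arccos(-0.900772) = 2.692340 rad.
y_k = r·cos(φ/3 − 2πk/3) for k = 0, 1, 2 gives y = 3.402968, 1.992861, -5.395830.
λ_k = y_k + 1.333333 gives λ = 4.7363, 3.3262, -4.0625 (check: the sum is 4.0000 = tr M).

Hence λ_max = 4.7363 and λ_min = -4.0625.


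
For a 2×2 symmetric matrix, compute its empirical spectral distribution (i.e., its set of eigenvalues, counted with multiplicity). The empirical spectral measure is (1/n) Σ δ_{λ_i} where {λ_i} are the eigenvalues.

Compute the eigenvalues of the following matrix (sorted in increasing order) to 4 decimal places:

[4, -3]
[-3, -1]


Since M is real symmetric, both eigenvalues are real; they are the roots of det(λI − M) = λ² − (tr M) λ + det M.
tr M = 4 + (-1) = 3.
det M = 4·(-1) − (-3)² = -4 − 9 = -13.
Characteristic polynomial: λ² − 3λ − 13 = 0.
Discriminant Δ = (tr M)² − 4·det M = 9 − (-52) = 61; √Δ = 7.810250.
λ = (tr M ± √Δ)/2 = (3 ± 7.810250)/2, giving (tr M − √Δ)/2 = -2.4051 and (tr M + √Δ)/2 = 5.4051.

Eigenvalues sorted in increasing order: [-2.4051, 5.4051].
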